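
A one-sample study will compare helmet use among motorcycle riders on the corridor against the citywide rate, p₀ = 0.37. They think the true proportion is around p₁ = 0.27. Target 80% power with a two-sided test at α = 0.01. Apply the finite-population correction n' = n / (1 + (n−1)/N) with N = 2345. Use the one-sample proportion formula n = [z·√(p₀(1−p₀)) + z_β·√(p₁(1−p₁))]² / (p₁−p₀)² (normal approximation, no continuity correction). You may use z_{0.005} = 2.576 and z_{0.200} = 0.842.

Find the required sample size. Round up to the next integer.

n = [z_{α/2}·√(p₀q₀) + z_β·√(p₁q₁)]² / (p₁ − p₀)²
  = [2.576·√(0.37·0.63) + 0.842·√(0.27·0.73)]² / (-0.10)²
  = [2.576·0.4828 + 0.842·0.4440]² / 0.0100
  = [1.6175]² / 0.0100
  = 261.64
Finite-population correction (N = 2345): 261.64 / (1 + (261.64 − 1)/2345) = 235.47.
Round up → n = 236.

n = 236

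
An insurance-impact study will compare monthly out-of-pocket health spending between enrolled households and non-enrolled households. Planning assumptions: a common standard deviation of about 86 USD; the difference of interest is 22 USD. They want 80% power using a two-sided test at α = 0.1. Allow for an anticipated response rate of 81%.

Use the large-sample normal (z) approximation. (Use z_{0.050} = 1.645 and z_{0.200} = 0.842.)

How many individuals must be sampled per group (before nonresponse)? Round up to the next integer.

n = (z_{α/2} + z_β)² · (σ₁² + σ₂²) / δ²
  = (1.645 + 0.842)² · (2·86² = 14792) / 22²
  = 6.1852 · 14792 / 484
  = 189.03
Adjust for 81% response: 189.03 / 0.81 = 233.37.
Round up → n = 234 per group.

n = 234 per group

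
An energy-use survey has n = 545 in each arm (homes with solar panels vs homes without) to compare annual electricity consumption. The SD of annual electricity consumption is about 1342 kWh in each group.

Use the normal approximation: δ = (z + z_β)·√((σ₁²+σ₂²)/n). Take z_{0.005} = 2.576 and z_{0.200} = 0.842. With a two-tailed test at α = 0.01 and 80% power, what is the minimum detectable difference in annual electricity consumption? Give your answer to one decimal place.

δ = (z_{α/2} + z_β) · √((σ₁²+σ₂²)/n)
  = (2.576 + 0.842) · √(3601928/545)
  = 3.418 · √6609.0
  = 3.418 · 81.2960
  = 277.8698

Minimum detectable difference ≈ 277.9 kWh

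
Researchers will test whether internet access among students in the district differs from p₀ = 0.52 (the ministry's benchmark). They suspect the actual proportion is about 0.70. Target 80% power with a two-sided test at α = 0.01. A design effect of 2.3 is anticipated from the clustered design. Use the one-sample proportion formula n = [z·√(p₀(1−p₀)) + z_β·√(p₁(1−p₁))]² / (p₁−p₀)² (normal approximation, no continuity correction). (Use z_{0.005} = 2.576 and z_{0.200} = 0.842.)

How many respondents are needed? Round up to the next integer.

n = 199

n = [z_{α/2}·√(p₀q₀) + z_β·√(p₁q₁)]² / (p₁ − p₀)²
  = [2.576·√(0.52·0.48) + 0.842·√(0.70·0.30)]² / (0.18)²
  = [2.576·0.4996 + 0.842·0.4583]² / 0.0324
  = [1.6728]² / 0.0324
  = 86.37
Design effect: 2.3 × 86.37 = 198.65.
Round up → n = 199.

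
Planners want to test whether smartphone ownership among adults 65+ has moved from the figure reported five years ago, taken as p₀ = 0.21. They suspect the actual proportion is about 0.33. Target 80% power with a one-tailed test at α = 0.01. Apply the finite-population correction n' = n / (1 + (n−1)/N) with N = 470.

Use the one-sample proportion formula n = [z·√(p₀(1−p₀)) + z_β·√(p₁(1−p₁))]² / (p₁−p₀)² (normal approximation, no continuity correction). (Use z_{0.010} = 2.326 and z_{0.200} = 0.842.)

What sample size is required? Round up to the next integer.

n = 100

n = [z_α·√(p₀q₀) + z_β·√(p₁q₁)]² / (p₁ − p₀)²
  = [2.326·√(0.21·0.79) + 0.842·√(0.33·0.67)]² / (0.12)²
  = [2.326·0.4073 + 0.842·0.4702]² / 0.0144
  = [1.3433]² / 0.0144
  = 125.31
Finite-population correction (N = 470): 125.31 / (1 + (125.31 − 1)/470) = 99.10.
Round up → n = 100.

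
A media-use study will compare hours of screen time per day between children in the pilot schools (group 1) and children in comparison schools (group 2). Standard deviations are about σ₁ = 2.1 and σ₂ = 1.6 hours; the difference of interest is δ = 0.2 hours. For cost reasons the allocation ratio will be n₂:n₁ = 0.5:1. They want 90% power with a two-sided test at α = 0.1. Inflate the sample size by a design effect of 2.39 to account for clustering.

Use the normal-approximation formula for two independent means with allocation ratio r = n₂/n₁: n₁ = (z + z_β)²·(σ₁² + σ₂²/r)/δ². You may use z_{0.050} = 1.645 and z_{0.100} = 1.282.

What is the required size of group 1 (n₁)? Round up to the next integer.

n₁ = (z_{α/2} + z_β)² · (σ₁² + σ₂²/r) / δ²
   = (1.645 + 1.282)² · (2.1² + 1.6²/0.5) / 0.2²
   = 8.5673 · (4.41 + 5.12) / 0.04
   = 8.5673 · 9.53 / 0.04
   = 2041.17
Design effect: 2.39 × 2041.17 = 4878.39.
Round up → n₁ = 4879; n₂ = r·n₁ = 0.5 × 4879 = 2440.

n₁ = 4879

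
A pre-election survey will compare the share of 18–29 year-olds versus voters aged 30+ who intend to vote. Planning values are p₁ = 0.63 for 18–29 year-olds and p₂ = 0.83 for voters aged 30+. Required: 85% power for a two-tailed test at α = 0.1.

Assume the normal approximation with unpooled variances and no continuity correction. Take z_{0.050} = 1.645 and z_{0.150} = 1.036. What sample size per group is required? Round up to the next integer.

n = (z_{α/2} + z_β)² · [p₁(1−p₁) + p₂(1−p₂)] / (p₁ − p₂)²
  = (1.645 + 1.036)² · (0.63·0.37 + 0.83·0.17) / (-0.20)²
  = (2.681)² · (0.2331 + 0.1411) / 0.0400
  = 7.1878 · 0.3742 / 0.0400
  = 67.24
Round up → n = 68 per group.

n = 68 per group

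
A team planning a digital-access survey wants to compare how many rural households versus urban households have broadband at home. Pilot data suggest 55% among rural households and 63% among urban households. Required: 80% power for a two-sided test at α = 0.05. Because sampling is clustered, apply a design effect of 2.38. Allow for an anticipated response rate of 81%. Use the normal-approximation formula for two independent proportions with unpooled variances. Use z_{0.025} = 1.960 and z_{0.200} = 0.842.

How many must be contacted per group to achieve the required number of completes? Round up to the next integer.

n = 1733 per group

n = (z_{α/2} + z_β)² · [p₁(1−p₁) + p₂(1−p₂)] / (p₁ − p₂)²
  = (1.960 + 0.842)² · (0.55·0.45 + 0.63·0.37) / (-0.08)²
  = (2.802)² · (0.2475 + 0.2331) / 0.0064
  = 7.8512 · 0.4806 / 0.0064
  = 589.58
Design effect: 2.38 × 589.58 = 1403.19.
Adjust for 81% response: 1403.19 / 0.81 = 1732.34.
Round up → n = 1733 per group.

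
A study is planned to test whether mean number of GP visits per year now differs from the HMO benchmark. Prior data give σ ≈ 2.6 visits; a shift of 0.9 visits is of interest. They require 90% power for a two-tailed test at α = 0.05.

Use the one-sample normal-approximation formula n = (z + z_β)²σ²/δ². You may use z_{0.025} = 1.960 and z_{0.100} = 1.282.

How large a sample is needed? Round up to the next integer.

n = (z_{α/2} + z_β)² · σ² / δ²
  = (1.960 + 1.282)² · 2.6² / 0.9²
  = 10.5106 · 6.76 / 0.81
  = 87.72
Round up → n = 88.

n = 88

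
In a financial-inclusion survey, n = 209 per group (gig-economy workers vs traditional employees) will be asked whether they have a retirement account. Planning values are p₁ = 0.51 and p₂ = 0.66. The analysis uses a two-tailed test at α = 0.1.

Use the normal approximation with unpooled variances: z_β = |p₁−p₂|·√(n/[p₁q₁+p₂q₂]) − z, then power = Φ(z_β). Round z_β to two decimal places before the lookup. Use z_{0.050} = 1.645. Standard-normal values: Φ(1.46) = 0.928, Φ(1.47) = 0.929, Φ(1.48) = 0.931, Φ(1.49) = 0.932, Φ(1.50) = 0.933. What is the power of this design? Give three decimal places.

Power ≈ 0.933

z_β = |p₁−p₂|·√(n/[p₁q₁+p₂q₂]) − z_{α/2}
    = 0.15 · √(209/0.4743) − 1.645
    = 0.15 · 20.9917 − 1.645
    = 3.1487 − 1.645 = 1.5037 → 1.50
Power = Φ(1.50) = 0.933.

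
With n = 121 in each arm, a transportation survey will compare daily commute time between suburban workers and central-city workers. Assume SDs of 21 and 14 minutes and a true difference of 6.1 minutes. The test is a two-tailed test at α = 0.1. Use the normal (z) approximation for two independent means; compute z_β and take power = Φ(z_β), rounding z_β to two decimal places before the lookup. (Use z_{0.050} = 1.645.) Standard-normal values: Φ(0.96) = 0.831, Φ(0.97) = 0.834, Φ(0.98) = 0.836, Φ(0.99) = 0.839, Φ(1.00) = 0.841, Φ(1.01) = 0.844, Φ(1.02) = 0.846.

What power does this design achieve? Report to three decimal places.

Power ≈ 0.844

z_β = δ·√(n/(σ₁²+σ₂²)) − z_{α/2}
    = 6.1 · √(121/637) − 1.645
    = 6.1 · 0.43584 − 1.645
    = 2.6586 − 1.645 = 1.0136 → 1.01
Power = Φ(1.01) = 0.844.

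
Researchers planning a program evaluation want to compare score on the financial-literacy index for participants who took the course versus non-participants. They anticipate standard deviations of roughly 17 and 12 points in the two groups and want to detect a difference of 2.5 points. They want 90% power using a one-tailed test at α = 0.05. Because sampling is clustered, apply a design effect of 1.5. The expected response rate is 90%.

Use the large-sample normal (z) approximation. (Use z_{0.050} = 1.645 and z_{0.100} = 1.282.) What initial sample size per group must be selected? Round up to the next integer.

n = 990 per group

n = (z_α + z_β)² · (σ₁² + σ₂²) / δ²
  = (1.645 + 1.282)² · (17² + 12² = 433) / 2.5²
  = 8.5673 · 433 / 6.25
  = 593.54
Design effect: 1.5 × 593.54 = 890.32.
Adjust for 90% response: 890.32 / 0.90 = 989.24.
Round up → n = 990 per group.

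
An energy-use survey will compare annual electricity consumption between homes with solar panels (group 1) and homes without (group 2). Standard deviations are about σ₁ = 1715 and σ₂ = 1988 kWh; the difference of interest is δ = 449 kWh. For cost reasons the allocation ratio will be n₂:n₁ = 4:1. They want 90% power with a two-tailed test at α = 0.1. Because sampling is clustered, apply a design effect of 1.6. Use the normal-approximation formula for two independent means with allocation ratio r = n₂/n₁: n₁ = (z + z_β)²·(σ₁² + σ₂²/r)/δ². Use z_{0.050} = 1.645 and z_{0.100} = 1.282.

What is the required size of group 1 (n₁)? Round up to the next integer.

n₁ = 268

n₁ = (z_{α/2} + z_β)² · (σ₁² + σ₂²/r) / δ²
   = (1.645 + 1.282)² · (1715² + 1988²/4) / 449²
   = 8.5673 · (2941225 + 988036) / 201601
   = 8.5673 · 3929261 / 201601
   = 166.98
Design effect: 1.6 × 166.98 = 267.17.
Round up → n₁ = 268; n₂ = r·n₁ = 4 × 268 = 1072.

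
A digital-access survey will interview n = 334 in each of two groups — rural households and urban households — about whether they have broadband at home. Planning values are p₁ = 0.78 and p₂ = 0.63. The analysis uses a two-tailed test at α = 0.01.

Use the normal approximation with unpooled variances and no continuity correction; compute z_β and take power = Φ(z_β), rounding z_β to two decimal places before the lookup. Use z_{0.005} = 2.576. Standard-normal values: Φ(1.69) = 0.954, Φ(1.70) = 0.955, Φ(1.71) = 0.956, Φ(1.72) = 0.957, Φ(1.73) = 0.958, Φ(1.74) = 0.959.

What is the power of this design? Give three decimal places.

Power ≈ 0.958

z_β = |p₁−p₂|·√(n/[p₁q₁+p₂q₂]) − z_{α/2}
    = 0.15 · √(334/0.4047) − 2.576
    = 0.15 · 28.7281 − 2.576
    = 4.3092 − 2.576 = 1.7332 → 1.73
Power = Φ(1.73) = 0.958.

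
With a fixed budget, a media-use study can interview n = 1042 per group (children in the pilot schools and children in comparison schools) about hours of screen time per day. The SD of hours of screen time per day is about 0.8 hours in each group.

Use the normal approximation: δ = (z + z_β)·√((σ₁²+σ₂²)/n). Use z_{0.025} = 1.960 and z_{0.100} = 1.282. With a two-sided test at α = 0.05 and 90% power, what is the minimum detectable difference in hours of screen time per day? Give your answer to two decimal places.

Minimum detectable difference ≈ 0.11 hours

δ = (z_{α/2} + z_β) · √((σ₁²+σ₂²)/n)
  = (1.960 + 1.282) · √(1.28/1042)
  = 3.242 · √0.00123
  = 3.242 · 0.0350
  = 0.1136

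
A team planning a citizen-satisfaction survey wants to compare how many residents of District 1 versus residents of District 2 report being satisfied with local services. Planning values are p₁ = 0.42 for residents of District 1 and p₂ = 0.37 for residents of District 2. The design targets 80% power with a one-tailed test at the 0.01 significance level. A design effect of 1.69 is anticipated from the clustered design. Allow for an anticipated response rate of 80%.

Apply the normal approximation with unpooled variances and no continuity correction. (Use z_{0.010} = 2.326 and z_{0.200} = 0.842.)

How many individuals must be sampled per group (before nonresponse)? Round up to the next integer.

n = 4043 per group

n = (z_α + z_β)² · [p₁(1−p₁) + p₂(1−p₂)] / (p₁ − p₂)²
  = (2.326 + 0.842)² · (0.42·0.58 + 0.37·0.63) / (0.05)²
  = (3.168)² · (0.2436 + 0.2331) / 0.0025
  = 10.0362 · 0.4767 / 0.0025
  = 1913.71
Design effect: 1.69 × 1913.71 = 3234.17.
Adjust for 80% response: 3234.17 / 0.80 = 4042.71.
Round up → n = 4043 per group.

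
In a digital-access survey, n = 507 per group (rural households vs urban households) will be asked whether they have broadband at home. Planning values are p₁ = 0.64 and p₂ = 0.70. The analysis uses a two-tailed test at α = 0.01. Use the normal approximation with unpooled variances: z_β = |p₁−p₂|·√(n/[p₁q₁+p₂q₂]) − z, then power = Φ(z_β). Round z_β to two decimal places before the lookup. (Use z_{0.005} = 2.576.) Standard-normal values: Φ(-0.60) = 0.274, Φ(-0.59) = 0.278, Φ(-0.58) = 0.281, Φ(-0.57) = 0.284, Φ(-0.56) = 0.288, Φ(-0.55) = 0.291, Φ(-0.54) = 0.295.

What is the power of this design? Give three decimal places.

z_β = |p₁−p₂|·√(n/[p₁q₁+p₂q₂]) − z_{α/2}
    = 0.06 · √(507/0.4404) − 2.576
    = 0.06 · 33.9297 − 2.576
    = 2.0358 − 2.576 = -0.5402 → -0.54
Power = Φ(-0.54) = 0.295.

Power ≈ 0.295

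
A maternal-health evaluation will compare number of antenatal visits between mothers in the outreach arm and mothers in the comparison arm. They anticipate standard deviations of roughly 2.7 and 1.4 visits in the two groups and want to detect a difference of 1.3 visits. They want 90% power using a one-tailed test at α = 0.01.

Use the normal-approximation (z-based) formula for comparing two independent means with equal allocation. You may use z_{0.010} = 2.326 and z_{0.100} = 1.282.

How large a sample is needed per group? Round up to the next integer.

n = (z_α + z_β)² · (σ₁² + σ₂²) / δ²
  = (2.326 + 1.282)² · (2.7² + 1.4² = 9.25) / 1.3²
  = 13.0177 · 9.25 / 1.69
  = 71.25
Round up → n = 72 per group.

n = 72 per group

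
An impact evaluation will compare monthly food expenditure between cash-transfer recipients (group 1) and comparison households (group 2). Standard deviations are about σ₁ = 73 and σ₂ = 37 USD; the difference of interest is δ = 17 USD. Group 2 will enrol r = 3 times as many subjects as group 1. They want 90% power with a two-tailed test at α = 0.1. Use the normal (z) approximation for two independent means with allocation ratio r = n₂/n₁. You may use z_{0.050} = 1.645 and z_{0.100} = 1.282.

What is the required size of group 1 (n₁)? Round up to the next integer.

n₁ = (z_{α/2} + z_β)² · (σ₁² + σ₂²/r) / δ²
   = (1.645 + 1.282)² · (73² + 37²/3) / 17²
   = 8.5673 · (5329 + 456.3333) / 289
   = 8.5673 · 5785.3 / 289
   = 171.50
Round up → n₁ = 172; n₂ = r·n₁ = 3 × 172 = 516.

n₁ = 172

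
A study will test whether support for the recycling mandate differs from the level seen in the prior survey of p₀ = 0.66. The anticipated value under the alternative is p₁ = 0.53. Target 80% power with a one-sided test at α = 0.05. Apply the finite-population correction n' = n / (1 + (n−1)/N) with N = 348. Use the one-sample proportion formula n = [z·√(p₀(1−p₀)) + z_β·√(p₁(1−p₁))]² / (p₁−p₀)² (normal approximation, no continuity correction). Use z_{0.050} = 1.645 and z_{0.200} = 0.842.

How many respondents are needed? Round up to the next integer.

n = [z_α·√(p₀q₀) + z_β·√(p₁q₁)]² / (p₁ − p₀)²
  = [1.645·√(0.66·0.34) + 0.842·√(0.53·0.47)]² / (-0.13)²
  = [1.645·0.4737 + 0.842·0.4991]² / 0.0169
  = [1.1995]² / 0.0169
  = 85.14
Finite-population correction (N = 348): 85.14 / (1 + (85.14 − 1)/348) = 68.56.
Round up → n = 69.

n = 69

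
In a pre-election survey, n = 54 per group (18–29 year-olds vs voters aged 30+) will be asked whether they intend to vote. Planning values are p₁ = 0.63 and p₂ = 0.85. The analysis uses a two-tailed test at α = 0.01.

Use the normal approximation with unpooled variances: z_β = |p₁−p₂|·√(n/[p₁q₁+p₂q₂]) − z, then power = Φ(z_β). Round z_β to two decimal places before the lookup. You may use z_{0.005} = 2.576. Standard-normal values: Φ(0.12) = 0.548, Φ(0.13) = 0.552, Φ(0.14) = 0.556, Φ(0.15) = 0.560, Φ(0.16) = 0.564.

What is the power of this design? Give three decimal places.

z_β = |p₁−p₂|·√(n/[p₁q₁+p₂q₂]) − z_{α/2}
    = 0.22 · √(54/0.3606) − 2.576
    = 0.22 · 12.2373 − 2.576
    = 2.6922 − 2.576 = 0.1162 → 0.12
Power = Φ(0.12) = 0.548.

Power ≈ 0.548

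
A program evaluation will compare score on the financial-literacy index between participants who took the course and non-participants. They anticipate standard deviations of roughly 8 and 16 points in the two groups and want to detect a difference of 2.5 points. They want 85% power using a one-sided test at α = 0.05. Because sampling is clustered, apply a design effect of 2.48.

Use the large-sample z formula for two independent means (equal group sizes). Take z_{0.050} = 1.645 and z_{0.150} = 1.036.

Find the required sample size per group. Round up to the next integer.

n = (z_α + z_β)² · (σ₁² + σ₂²) / δ²
  = (1.645 + 1.036)² · (8² + 16² = 320) / 2.5²
  = 7.1878 · 320 / 6.25
  = 368.01
Design effect: 2.48 × 368.01 = 912.67.
Round up → n = 913 per group.

n = 913 per group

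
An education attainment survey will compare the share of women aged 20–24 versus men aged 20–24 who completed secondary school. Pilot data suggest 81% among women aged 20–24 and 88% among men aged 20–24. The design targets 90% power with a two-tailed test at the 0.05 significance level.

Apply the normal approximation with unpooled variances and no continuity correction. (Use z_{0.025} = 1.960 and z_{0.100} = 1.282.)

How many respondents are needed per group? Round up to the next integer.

n = 557 per group

n = (z_{α/2} + z_β)² · [p₁(1−p₁) + p₂(1−p₂)] / (p₁ − p₂)²
  = (1.960 + 1.282)² · (0.81·0.19 + 0.88·0.12) / (-0.07)²
  = (3.242)² · (0.1539 + 0.1056) / 0.0049
  = 10.5106 · 0.2595 / 0.0049
  = 556.63
Round up → n = 557 per group.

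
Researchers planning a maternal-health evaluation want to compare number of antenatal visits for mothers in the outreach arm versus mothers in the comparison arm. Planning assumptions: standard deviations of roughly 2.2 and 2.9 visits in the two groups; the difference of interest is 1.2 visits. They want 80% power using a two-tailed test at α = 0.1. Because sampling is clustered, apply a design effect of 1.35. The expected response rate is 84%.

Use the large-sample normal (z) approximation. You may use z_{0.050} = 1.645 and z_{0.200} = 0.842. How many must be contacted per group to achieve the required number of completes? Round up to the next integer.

n = (z_{α/2} + z_β)² · (σ₁² + σ₂²) / δ²
  = (1.645 + 0.842)² · (2.2² + 2.9² = 13.25) / 1.2²
  = 6.1852 · 13.25 / 1.44
  = 56.91
Design effect: 1.35 × 56.91 = 76.83.
Adjust for 84% response: 76.83 / 0.84 = 91.47.
Round up → n = 92 per group.

n = 92 per group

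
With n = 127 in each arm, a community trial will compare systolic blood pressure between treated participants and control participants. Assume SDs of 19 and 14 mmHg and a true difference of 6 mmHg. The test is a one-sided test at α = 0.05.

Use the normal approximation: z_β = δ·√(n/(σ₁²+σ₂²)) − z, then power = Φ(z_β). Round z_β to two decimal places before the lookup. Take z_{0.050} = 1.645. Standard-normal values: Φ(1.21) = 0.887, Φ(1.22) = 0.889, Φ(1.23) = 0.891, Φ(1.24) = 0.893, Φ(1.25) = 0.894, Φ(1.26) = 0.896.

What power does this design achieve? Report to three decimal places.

z_β = δ·√(n/(σ₁²+σ₂²)) − z_α
    = 6 · √(127/557) − 1.645
    = 6 · 0.47750 − 1.645
    = 2.8650 − 1.645 = 1.2200 → 1.22
Power = Φ(1.22) = 0.889.

Power ≈ 0.889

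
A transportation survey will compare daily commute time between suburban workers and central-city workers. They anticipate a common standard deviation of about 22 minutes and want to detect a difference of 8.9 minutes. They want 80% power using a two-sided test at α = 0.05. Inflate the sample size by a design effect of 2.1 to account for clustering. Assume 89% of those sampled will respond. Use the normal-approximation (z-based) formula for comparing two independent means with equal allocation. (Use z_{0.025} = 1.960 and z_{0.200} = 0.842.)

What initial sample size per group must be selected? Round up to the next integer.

n = (z_{α/2} + z_β)² · (σ₁² + σ₂²) / δ²
  = (1.960 + 0.842)² · (2·22² = 968) / 8.9²
  = 7.8512 · 968 / 79.21
  = 95.95
Design effect: 2.1 × 95.95 = 201.49.
Adjust for 89% response: 201.49 / 0.89 = 226.39.
Round up → n = 227 per group.

n = 227 per group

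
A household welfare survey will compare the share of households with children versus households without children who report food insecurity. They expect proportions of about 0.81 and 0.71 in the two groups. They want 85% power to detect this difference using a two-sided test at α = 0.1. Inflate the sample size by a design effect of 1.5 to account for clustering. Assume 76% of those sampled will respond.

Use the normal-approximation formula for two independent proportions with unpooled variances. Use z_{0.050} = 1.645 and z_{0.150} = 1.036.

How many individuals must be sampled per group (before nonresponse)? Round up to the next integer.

n = (z_{α/2} + z_β)² · [p₁(1−p₁) + p₂(1−p₂)] / (p₁ − p₂)²
  = (1.645 + 1.036)² · (0.81·0.19 + 0.71·0.29) / (0.10)²
  = (2.681)² · (0.1539 + 0.2059) / 0.0100
  = 7.1878 · 0.3598 / 0.0100
  = 258.62
Design effect: 1.5 × 258.62 = 387.92.
Adjust for 76% response: 387.92 / 0.76 = 510.43.
Round up → n = 511 per group.

n = 511 per group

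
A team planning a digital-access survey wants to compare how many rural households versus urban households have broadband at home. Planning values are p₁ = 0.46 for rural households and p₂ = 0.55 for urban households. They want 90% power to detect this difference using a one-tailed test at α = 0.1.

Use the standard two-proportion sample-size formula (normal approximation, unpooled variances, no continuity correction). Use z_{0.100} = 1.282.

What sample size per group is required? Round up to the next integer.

n = (z_α + z_β)² · [p₁(1−p₁) + p₂(1−p₂)] / (p₁ − p₂)²
  = (1.282 + 1.282)² · (0.46·0.54 + 0.55·0.45) / (-0.09)²
  = (2.564)² · (0.2484 + 0.2475) / 0.0081
  = 6.5741 · 0.4959 / 0.0081
  = 402.48
Round up → n = 403 per group.

n = 403 per group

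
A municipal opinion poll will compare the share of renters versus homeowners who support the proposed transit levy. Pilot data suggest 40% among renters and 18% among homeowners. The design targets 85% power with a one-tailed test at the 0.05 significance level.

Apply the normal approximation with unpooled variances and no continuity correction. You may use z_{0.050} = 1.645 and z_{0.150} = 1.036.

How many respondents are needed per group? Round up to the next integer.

n = (z_α + z_β)² · [p₁(1−p₁) + p₂(1−p₂)] / (p₁ − p₂)²
  = (1.645 + 1.036)² · (0.40·0.60 + 0.18·0.82) / (0.22)²
  = (2.681)² · (0.2400 + 0.1476) / 0.0484
  = 7.1878 · 0.3876 / 0.0484
  = 57.56
Round up → n = 58 per group.

n = 58 per group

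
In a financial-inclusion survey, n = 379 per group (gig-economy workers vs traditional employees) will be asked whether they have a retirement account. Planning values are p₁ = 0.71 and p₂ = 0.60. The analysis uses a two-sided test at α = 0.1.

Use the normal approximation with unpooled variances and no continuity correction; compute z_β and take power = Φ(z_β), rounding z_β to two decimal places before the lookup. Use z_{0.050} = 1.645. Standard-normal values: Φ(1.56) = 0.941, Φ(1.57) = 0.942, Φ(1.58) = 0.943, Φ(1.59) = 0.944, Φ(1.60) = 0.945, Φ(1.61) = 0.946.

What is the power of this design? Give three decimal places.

Power ≈ 0.941

z_β = |p₁−p₂|·√(n/[p₁q₁+p₂q₂]) − z_{α/2}
    = 0.11 · √(379/0.4459) − 1.645
    = 0.11 · 29.1542 − 1.645
    = 3.2070 − 1.645 = 1.5620 → 1.56
Power = Φ(1.56) = 0.941.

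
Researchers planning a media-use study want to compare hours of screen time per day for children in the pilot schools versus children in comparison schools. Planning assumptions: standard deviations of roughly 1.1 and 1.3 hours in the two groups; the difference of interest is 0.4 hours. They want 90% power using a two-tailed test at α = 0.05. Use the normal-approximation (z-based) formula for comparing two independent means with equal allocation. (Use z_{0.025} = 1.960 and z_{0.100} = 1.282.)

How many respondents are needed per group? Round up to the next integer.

n = (z_{α/2} + z_β)² · (σ₁² + σ₂²) / δ²
  = (1.960 + 1.282)² · (1.1² + 1.3² = 2.9) / 0.4²
  = 10.5106 · 2.9 / 0.16
  = 190.50
Round up → n = 191 per group.

n = 191 per group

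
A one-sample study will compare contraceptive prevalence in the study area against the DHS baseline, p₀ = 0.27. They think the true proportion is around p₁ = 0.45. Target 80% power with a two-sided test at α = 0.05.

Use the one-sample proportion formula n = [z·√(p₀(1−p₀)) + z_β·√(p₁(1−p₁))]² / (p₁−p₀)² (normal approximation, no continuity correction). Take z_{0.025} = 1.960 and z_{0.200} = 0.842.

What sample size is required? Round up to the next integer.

n = 52

n = [z_{α/2}·√(p₀q₀) + z_β·√(p₁q₁)]² / (p₁ − p₀)²
  = [1.960·√(0.27·0.73) + 0.842·√(0.45·0.55)]² / (0.18)²
  = [1.960·0.4440 + 0.842·0.4975]² / 0.0324
  = [1.2891]² / 0.0324
  = 51.29
Round up → n = 52.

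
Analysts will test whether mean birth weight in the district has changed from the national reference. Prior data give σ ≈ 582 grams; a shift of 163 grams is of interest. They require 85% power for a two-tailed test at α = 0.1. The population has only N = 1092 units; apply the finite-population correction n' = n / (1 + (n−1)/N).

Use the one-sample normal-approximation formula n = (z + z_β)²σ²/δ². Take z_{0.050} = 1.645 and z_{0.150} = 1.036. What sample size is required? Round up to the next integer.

n = (z_{α/2} + z_β)² · σ² / δ²
  = (1.645 + 1.036)² · 582² / 163²
  = 7.1878 · 338724 / 26569
  = 91.64
Finite-population correction (N = 1092): 91.64 / (1 + (91.64 − 1)/1092) = 84.61.
Round up → n = 85.

n = 85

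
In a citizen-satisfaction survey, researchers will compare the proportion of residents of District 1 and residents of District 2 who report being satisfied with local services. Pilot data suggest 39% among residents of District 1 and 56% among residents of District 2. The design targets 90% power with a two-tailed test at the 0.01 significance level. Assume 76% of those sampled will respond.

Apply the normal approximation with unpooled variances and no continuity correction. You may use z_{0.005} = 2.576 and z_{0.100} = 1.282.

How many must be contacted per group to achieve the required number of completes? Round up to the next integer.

n = (z_{α/2} + z_β)² · [p₁(1−p₁) + p₂(1−p₂)] / (p₁ − p₂)²
  = (2.576 + 1.282)² · (0.39·0.61 + 0.56·0.44) / (-0.17)²
  = (3.858)² · (0.2379 + 0.2464) / 0.0289
  = 14.8842 · 0.4843 / 0.0289
  = 249.43
Adjust for 76% response: 249.43 / 0.76 = 328.19.
Round up → n = 329 per group.

n = 329 per group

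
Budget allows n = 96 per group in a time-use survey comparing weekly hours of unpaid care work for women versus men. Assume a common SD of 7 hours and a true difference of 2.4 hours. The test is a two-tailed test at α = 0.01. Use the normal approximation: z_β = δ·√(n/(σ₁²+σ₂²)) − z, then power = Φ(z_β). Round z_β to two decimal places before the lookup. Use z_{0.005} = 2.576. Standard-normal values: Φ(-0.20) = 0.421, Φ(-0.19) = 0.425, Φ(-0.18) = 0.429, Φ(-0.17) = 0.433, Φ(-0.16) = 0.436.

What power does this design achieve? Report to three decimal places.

Power ≈ 0.421

z_β = δ·√(n/(σ₁²+σ₂²)) − z_{α/2}
    = 2.4 · √(96/98) − 2.576
    = 2.4 · 0.98974 − 2.576
    = 2.3754 − 2.576 = -0.2006 → -0.20
Power = Φ(-0.20) = 0.421.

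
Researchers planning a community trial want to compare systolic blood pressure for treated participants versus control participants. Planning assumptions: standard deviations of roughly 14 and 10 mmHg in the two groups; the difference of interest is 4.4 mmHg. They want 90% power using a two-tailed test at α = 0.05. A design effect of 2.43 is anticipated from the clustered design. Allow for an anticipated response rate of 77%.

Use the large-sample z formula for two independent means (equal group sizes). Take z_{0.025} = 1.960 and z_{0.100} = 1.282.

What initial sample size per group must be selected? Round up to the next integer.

n = (z_{α/2} + z_β)² · (σ₁² + σ₂²) / δ²
  = (1.960 + 1.282)² · (14² + 10² = 296) / 4.4²
  = 10.5106 · 296 / 19.36
  = 160.70
Design effect: 2.43 × 160.70 = 390.50.
Adjust for 77% response: 390.50 / 0.77 = 507.14.
Round up → n = 508 per group.

n = 508 per group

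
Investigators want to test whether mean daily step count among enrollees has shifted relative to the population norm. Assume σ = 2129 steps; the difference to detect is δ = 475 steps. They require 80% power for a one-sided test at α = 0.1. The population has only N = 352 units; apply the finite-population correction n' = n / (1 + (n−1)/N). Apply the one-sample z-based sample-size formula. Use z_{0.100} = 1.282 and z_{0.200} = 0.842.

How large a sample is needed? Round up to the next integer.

n = (z_α + z_β)² · σ² / δ²
  = (1.282 + 0.842)² · 2129² / 475²
  = 4.5114 · 4532641 / 225625
  = 90.63
Finite-population correction (N = 352): 90.63 / (1 + (90.63 − 1)/352) = 72.24.
Round up → n = 73.

n = 73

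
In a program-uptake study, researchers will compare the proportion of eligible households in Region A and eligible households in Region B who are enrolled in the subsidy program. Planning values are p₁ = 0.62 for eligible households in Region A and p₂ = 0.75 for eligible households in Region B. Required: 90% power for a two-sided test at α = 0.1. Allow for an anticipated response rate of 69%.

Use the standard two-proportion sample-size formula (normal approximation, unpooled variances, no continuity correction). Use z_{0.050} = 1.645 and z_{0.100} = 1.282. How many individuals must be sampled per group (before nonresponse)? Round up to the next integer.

n = 311 per group

n = (z_{α/2} + z_β)² · [p₁(1−p₁) + p₂(1−p₂)] / (p₁ − p₂)²
  = (1.645 + 1.282)² · (0.62·0.38 + 0.75·0.25) / (-0.13)²
  = (2.927)² · (0.2356 + 0.1875) / 0.0169
  = 8.5673 · 0.4231 / 0.0169
  = 214.49
Adjust for 69% response: 214.49 / 0.69 = 310.85.
Round up → n = 311 per group.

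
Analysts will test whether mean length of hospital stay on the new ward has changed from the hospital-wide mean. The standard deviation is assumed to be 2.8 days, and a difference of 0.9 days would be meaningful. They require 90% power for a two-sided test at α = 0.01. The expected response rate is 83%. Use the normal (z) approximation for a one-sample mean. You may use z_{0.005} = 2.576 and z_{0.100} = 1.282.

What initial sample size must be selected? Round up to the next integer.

n = (z_{α/2} + z_β)² · σ² / δ²
  = (2.576 + 1.282)² · 2.8² / 0.9²
  = 14.8842 · 7.84 / 0.81
  = 144.06
Adjust for 83% response: 144.06 / 0.83 = 173.57.
Round up → n = 174.

n = 174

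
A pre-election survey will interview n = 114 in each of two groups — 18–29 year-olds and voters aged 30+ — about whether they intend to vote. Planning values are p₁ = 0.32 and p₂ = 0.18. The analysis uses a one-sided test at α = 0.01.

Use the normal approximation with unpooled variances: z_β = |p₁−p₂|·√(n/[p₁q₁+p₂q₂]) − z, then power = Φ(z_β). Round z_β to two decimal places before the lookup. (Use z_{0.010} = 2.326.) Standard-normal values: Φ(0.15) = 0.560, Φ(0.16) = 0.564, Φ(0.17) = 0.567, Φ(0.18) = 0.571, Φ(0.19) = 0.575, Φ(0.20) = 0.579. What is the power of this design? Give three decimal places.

Power ≈ 0.560

z_β = |p₁−p₂|·√(n/[p₁q₁+p₂q₂]) − z_α
    = 0.14 · √(114/0.3652) − 2.326
    = 0.14 · 17.6680 − 2.326
    = 2.4735 − 2.326 = 0.1475 → 0.15
Power = Φ(0.15) = 0.560.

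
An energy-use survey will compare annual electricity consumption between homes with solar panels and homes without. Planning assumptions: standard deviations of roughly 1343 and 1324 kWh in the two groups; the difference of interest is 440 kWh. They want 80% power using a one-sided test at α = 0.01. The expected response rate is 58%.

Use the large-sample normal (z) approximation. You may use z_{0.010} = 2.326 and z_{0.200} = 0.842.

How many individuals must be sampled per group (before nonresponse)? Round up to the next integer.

n = (z_α + z_β)² · (σ₁² + σ₂²) / δ²
  = (2.326 + 0.842)² · (1343² + 1324² = 3556625) / 440²
  = 10.0362 · 3556625 / 193600
  = 184.38
Adjust for 58% response: 184.38 / 0.58 = 317.89.
Round up → n = 318 per group.

n = 318 per group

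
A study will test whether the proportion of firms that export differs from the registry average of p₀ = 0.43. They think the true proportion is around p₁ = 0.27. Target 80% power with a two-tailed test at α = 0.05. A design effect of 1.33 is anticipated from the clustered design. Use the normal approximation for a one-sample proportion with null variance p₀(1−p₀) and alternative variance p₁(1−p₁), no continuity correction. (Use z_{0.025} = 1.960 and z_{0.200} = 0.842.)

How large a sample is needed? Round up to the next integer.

n = [z_{α/2}·√(p₀q₀) + z_β·√(p₁q₁)]² / (p₁ − p₀)²
  = [1.960·√(0.43·0.57) + 0.842·√(0.27·0.73)]² / (-0.16)²
  = [1.960·0.4951 + 0.842·0.4440]² / 0.0256
  = [1.3442]² / 0.0256
  = 70.58
Design effect: 1.33 × 70.58 = 93.87.
Round up → n = 94.

n = 94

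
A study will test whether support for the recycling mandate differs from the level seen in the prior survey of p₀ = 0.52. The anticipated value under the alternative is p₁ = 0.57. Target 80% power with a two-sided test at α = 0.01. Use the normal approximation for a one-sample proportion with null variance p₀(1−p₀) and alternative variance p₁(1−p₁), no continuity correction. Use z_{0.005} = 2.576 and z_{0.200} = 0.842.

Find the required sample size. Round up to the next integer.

n = [z_{α/2}·√(p₀q₀) + z_β·√(p₁q₁)]² / (p₁ − p₀)²
  = [2.576·√(0.52·0.48) + 0.842·√(0.57·0.43)]² / (0.05)²
  = [2.576·0.4996 + 0.842·0.4951]² / 0.0025
  = [1.7038]² / 0.0025
  = 1161.21
Round up → n = 1162.

n = 1162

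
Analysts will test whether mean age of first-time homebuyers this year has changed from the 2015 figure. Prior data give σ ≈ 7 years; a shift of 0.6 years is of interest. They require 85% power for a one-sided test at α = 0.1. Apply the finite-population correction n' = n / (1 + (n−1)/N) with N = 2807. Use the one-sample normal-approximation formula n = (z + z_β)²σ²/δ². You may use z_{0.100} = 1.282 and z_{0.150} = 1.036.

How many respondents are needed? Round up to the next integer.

n = (z_α + z_β)² · σ² / δ²
  = (1.282 + 1.036)² · 7² / 0.6²
  = 5.3731 · 49 / 0.36
  = 731.34
Finite-population correction (N = 2807): 731.34 / (1 + (731.34 − 1)/2807) = 580.34.
Round up → n = 581.

n = 581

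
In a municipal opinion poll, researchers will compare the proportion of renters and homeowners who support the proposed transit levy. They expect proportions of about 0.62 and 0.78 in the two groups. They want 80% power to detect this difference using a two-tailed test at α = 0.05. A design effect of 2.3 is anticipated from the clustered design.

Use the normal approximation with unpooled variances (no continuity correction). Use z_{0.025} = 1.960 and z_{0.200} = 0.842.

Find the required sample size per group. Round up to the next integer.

n = 288 per group

n = (z_{α/2} + z_β)² · [p₁(1−p₁) + p₂(1−p₂)] / (p₁ − p₂)²
  = (1.960 + 0.842)² · (0.62·0.38 + 0.78·0.22) / (-0.16)²
  = (2.802)² · (0.2356 + 0.1716) / 0.0256
  = 7.8512 · 0.4072 / 0.0256
  = 124.88
Design effect: 2.3 × 124.88 = 287.23.
Round up → n = 288 per group.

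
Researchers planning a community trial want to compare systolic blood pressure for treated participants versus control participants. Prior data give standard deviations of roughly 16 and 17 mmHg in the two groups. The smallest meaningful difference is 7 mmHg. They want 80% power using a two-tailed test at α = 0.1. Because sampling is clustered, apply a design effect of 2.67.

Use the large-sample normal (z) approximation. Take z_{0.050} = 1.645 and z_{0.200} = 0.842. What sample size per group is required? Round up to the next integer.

n = 184 per group

n = (z_{α/2} + z_β)² · (σ₁² + σ₂²) / δ²
  = (1.645 + 0.842)² · (16² + 17² = 545) / 7²
  = 6.1852 · 545 / 49
  = 68.79
Design effect: 2.67 × 68.79 = 183.68.
Round up → n = 184 per group.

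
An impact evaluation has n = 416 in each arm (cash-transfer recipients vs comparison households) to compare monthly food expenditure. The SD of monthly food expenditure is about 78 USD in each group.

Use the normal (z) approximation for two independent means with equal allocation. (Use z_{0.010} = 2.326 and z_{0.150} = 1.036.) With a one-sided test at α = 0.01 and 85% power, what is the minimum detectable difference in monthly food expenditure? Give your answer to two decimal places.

Minimum detectable difference ≈ 18.18 USD

δ = (z_α + z_β) · √((σ₁²+σ₂²)/n)
  = (2.326 + 1.036) · √(12168/416)
  = 3.362 · √29.25
  = 3.362 · 5.4083
  = 18.1828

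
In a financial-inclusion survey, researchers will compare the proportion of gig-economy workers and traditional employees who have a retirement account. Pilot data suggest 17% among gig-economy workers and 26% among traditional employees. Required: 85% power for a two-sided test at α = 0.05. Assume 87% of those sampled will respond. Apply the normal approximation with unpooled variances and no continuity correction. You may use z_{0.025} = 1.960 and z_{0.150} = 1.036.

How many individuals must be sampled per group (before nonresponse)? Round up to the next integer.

n = (z_{α/2} + z_β)² · [p₁(1−p₁) + p₂(1−p₂)] / (p₁ − p₂)²
  = (1.960 + 1.036)² · (0.17·0.83 + 0.26·0.74) / (-0.09)²
  = (2.996)² · (0.1411 + 0.1924) / 0.0081
  = 8.9760 · 0.3335 / 0.0081
  = 369.57
Adjust for 87% response: 369.57 / 0.87 = 424.79.
Round up → n = 425 per group.

n = 425 per group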